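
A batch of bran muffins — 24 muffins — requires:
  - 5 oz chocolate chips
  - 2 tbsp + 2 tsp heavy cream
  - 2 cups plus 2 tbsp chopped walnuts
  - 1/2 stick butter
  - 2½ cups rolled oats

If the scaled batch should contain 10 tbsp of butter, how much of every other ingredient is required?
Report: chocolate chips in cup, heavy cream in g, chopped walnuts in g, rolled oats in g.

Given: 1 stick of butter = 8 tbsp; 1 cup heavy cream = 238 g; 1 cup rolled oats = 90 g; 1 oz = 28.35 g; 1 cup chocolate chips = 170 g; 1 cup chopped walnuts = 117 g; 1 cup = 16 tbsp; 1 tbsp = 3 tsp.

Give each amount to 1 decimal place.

chocolate chips: 2.1 cup; heavy cream: 99.2 g; chopped walnuts: 621.6 g; rolled oats: 562.5 g

The original recipe has 4 tbsp of butter, so the scaling factor is 10 ÷ 4 = 5/2 = 2.5.
chocolate chips: 5 oz × 5/2 × 28.35 g/oz ÷ 170 g/cup ≈ 2.1 cup
heavy cream: (2 tbsp + 2 tsp = 8/3 tbsp) × 5/2 ÷ 16 tbsp/cup × 238 g/cup ≈ 99.2 g
chopped walnuts: (2 cup + 2 tbsp = 2.125 cup) × 5/2 × 117 g/cup ≈ 621.6 g
rolled oats: 2.5 cup × 5/2 × 90 g/cup = 562.5 g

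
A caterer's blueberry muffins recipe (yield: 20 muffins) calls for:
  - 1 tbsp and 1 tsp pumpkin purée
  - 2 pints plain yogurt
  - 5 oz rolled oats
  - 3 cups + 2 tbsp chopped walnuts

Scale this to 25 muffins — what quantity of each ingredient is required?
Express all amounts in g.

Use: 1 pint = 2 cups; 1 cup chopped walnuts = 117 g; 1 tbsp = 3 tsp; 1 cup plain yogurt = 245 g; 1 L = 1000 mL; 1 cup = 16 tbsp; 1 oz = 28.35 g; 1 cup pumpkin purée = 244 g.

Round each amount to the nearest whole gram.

pumpkin purée: 25 g; plain yogurt: 1225 g; rolled oats: 177 g; chopped walnuts: 457 g

Scaling factor: 25/20 = 5/4 = 1.25.
pumpkin purée: (1 tbsp + 1 tsp = 4/3 tbsp) × 5/4 ÷ 16 tbsp/cup × 244 g/cup ≈ 25 g
plain yogurt: 2 pint × 5/4 × 2 cup/pint × 245 g/cup = 1225 g
rolled oats: 5 oz × 5/4 × 28.35 g/oz ≈ 177 g
chopped walnuts: (3 cup + 2 tbsp = 3.125 cup) × 5/4 × 117 g/cup ≈ 457 g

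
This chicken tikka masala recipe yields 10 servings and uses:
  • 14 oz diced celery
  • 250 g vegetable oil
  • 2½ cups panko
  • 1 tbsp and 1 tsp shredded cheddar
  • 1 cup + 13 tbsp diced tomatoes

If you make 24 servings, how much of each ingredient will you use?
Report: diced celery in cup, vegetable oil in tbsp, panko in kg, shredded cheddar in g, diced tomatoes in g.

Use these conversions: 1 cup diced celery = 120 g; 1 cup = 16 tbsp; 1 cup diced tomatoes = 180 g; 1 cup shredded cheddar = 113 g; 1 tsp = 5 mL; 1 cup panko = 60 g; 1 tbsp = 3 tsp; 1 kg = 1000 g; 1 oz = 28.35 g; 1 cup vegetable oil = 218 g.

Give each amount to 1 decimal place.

Scaling factor: 24/10 = 12/5 = 2.4.
diced celery: 14 oz × 12/5 × 28.35 g/oz ÷ 120 g/cup ≈ 7.9 cup
vegetable oil: 250 g × 12/5 ÷ 218 g/cup × 16 tbsp/cup ≈ 44.0 tbsp
panko: 2.5 cup × 12/5 × 60 g/cup ÷ 1000 g/kg ≈ 0.4 kg
shredded cheddar: (1 tbsp + 1 tsp = 4/3 tbsp) × 12/5 ÷ 16 tbsp/cup × 113 g/cup = 22.6 g
diced tomatoes: (1 cup + 13 tbsp = 1.8125 cup) × 12/5 × 180 g/cup = 783.0 g

diced celery: 7.9 cup; vegetable oil: 44.0 tbsp; panko: 0.4 kg; shredded cheddar: 22.6 g; diced tomatoes: 783.0 g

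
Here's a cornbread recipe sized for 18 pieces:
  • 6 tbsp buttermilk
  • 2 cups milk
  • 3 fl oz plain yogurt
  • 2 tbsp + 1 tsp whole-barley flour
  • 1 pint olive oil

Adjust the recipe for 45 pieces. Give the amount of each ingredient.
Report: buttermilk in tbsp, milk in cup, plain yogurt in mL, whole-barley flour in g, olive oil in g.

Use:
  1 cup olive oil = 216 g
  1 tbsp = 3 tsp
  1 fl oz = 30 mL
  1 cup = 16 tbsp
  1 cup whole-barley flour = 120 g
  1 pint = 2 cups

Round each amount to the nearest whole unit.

buttermilk: 15 tbsp; milk: 5 cup; plain yogurt: 225 mL; whole-barley flour: 44 g; olive oil: 1080 g

Scaling factor: 45/18 = 5/2 = 2.5.
buttermilk: 6 tbsp × 5/2 = 15 tbsp
milk: 2 cup × 5/2 = 5 cup
plain yogurt: 3 fl oz × 5/2 × 30 mL/fl oz = 225 mL
whole-barley flour: (2 tbsp + 1 tsp = 7/3 tbsp) × 5/2 ÷ 16 tbsp/cup × 120 g/cup ≈ 44 g
olive oil: 1 pint × 5/2 × 2 cup/pint × 216 g/cup = 1080 g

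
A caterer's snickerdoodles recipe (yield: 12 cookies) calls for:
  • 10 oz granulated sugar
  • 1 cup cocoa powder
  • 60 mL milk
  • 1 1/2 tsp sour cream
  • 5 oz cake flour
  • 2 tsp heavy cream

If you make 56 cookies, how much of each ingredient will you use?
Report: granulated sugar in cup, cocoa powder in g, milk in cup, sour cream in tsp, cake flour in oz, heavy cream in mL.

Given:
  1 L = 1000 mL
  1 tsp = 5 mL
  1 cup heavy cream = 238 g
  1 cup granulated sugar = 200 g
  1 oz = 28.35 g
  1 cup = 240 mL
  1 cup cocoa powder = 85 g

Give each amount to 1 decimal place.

Scaling factor: 56/12 = 14/3.
granulated sugar: 10 oz × 14/3 × 28.35 g/oz ÷ 200 g/cup ≈ 6.6 cup
cocoa powder: 1 cup × 14/3 × 85 g/cup ≈ 396.7 g
milk: 60 mL × 14/3 ÷ 240 mL/cup ≈ 1.2 cup
sour cream: 1.5 tsp × 14/3 = 7.0 tsp
cake flour: 5 oz × 14/3 ≈ 23.3 oz
heavy cream: 2 tsp × 14/3 × 5 mL/tsp ≈ 46.7 mL

granulated sugar: 6.6 cup; cocoa powder: 396.7 g; milk: 1.2 cup; sour cream: 7.0 tsp; cake flour: 23.3 oz; heavy cream: 46.7 mL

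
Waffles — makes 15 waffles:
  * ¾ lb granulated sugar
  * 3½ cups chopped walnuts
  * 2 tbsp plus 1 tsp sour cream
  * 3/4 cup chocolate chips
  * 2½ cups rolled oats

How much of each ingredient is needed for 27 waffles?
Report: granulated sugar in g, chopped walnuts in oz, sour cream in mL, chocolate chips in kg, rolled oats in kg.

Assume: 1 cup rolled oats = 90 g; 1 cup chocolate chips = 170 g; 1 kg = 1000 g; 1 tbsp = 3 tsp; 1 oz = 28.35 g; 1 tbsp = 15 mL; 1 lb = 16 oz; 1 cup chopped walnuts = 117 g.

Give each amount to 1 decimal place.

Scaling factor: 27/15 = 9/5 = 1.8.
granulated sugar: 0.75 lb × 9/5 × 16 oz/lb × 28.35 g/oz ≈ 612.4 g
chopped walnuts: 3.5 cup × 9/5 × 117 g/cup ÷ 28.35 g/oz = 26.0 oz
sour cream: (2 tbsp + 1 tsp = 7/3 tbsp) × 9/5 × 15 mL/tbsp = 63.0 mL
chocolate chips: 0.75 cup × 9/5 × 170 g/cup ÷ 1000 g/kg ≈ 0.2 kg
rolled oats: 2.5 cup × 9/5 × 90 g/cup ÷ 1000 g/kg ≈ 0.4 kg

granulated sugar: 612.4 g; chopped walnuts: 26.0 oz; sour cream: 63.0 mL; chocolate chips: 0.2 kg; rolled oats: 0.4 kg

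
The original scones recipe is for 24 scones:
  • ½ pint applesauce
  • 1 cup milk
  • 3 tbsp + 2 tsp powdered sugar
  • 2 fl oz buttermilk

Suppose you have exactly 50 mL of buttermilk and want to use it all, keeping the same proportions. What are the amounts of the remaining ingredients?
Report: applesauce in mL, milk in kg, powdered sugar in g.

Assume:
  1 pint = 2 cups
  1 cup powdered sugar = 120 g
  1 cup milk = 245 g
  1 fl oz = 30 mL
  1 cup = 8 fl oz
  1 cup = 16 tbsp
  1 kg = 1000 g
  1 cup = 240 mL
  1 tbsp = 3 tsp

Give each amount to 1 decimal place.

applesauce: 200.0 mL; milk: 0.2 kg; powdered sugar: 22.9 g

The original recipe has 60 mL of buttermilk, so the scaling factor is 50 ÷ 60 = 5/6.
applesauce: 0.5 pint × 5/6 × 2 cup/pint × 240 mL/cup = 200.0 mL
milk: 1 cup × 5/6 × 245 g/cup ÷ 1000 g/kg ≈ 0.2 kg
powdered sugar: (3 tbsp + 2 tsp = 11/3 tbsp) × 5/6 ÷ 16 tbsp/cup × 120 g/cup ≈ 22.9 g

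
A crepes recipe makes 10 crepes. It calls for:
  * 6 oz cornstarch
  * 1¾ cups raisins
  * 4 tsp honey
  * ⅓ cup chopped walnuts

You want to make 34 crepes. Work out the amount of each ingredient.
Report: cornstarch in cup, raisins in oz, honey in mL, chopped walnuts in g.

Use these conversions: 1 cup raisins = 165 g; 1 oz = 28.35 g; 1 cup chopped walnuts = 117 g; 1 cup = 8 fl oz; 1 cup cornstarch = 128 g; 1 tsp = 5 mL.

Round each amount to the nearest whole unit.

Scaling factor: 34/10 = 17/5 = 3.4.
cornstarch: 6 oz × 17/5 × 28.35 g/oz ÷ 128 g/cup ≈ 5 cup
raisins: 1.75 cup × 17/5 × 165 g/cup ÷ 28.35 g/oz ≈ 35 oz
honey: 4 tsp × 17/5 × 5 mL/tsp = 68 mL
chopped walnuts: 1/3 cup × 17/5 × 117 g/cup ≈ 133 g

cornstarch: 5 cup; raisins: 35 oz; honey: 68 mL; chopped walnuts: 133 g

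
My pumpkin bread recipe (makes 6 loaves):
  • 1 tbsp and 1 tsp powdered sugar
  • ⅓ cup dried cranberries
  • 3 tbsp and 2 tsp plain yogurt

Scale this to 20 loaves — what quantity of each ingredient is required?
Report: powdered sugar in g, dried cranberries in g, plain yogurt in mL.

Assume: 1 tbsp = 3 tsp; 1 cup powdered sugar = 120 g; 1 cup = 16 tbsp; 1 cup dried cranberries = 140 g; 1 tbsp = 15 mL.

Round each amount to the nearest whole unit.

Scaling factor: 20/6 = 10/3.
powdered sugar: (1 tbsp + 1 tsp = 4/3 tbsp) × 10/3 ÷ 16 tbsp/cup × 120 g/cup ≈ 33 g
dried cranberries: 1/3 cup × 10/3 × 140 g/cup ≈ 156 g
plain yogurt: (3 tbsp + 2 tsp = 11/3 tbsp) × 10/3 × 15 mL/tbsp ≈ 183 mL

powdered sugar: 33 g; dried cranberries: 156 g; plain yogurt: 183 mL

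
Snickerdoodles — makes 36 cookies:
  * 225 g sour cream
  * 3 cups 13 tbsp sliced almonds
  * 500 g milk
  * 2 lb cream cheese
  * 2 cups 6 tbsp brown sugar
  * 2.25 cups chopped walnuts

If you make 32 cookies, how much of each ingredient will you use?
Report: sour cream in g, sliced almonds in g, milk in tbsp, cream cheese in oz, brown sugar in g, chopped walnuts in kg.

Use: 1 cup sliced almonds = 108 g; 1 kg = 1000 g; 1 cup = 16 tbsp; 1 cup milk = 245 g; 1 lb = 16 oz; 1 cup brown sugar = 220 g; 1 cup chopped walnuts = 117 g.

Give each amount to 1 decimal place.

Scaling factor: 32/36 = 8/9.
sour cream: 225 g × 8/9 = 200.0 g
sliced almonds: (3 cup + 13 tbsp = 3.8125 cup) × 8/9 × 108 g/cup = 366.0 g
milk: 500 g × 8/9 ÷ 245 g/cup × 16 tbsp/cup ≈ 29.0 tbsp
cream cheese: 2 lb × 8/9 × 16 oz/lb ≈ 28.4 oz
brown sugar: (2 cup + 6 tbsp = 2.375 cup) × 8/9 × 220 g/cup ≈ 464.4 g
chopped walnuts: 2.25 cup × 8/9 × 117 g/cup ÷ 1000 g/kg ≈ 0.2 kg

sour cream: 200.0 g; sliced almonds: 366.0 g; milk: 29.0 tbsp; cream cheese: 28.4 oz; brown sugar: 464.4 g; chopped walnuts: 0.2 kg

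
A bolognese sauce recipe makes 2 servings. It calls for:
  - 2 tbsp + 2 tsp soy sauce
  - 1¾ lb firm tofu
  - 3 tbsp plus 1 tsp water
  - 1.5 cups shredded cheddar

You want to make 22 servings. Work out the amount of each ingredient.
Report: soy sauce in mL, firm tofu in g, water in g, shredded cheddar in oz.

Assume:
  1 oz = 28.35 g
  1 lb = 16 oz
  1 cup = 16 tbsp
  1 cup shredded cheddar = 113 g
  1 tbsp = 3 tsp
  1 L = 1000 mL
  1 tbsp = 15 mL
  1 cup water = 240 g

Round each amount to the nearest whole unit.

soy sauce: 440 mL; firm tofu: 8732 g; water: 550 g; shredded cheddar: 66 oz

Scaling factor: 22/2 = 11.
soy sauce: (2 tbsp + 2 tsp = 8/3 tbsp) × 11 × 15 mL/tbsp = 440 mL
firm tofu: 1.75 lb × 11 × 16 oz/lb × 28.35 g/oz ≈ 8732 g
water: (3 tbsp + 1 tsp = 10/3 tbsp) × 11 ÷ 16 tbsp/cup × 240 g/cup = 550 g
shredded cheddar: 1.5 cup × 11 × 113 g/cup ÷ 28.35 g/oz ≈ 66 oz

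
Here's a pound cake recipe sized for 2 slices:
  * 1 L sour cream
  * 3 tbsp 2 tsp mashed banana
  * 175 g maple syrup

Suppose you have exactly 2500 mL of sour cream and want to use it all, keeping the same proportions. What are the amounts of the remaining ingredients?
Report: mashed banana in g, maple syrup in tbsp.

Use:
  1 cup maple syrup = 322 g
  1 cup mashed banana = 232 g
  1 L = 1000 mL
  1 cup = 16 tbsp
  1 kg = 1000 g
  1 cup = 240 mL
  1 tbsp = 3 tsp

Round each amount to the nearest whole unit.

mashed banana: 133 g; maple syrup: 22 tbsp

The original recipe has 1000 mL of sour cream, so the scaling factor is 2500 ÷ 1000 = 5/2 = 2.5.
mashed banana: (3 tbsp + 2 tsp = 11/3 tbsp) × 5/2 ÷ 16 tbsp/cup × 232 g/cup ≈ 133 g
maple syrup: 175 g × 5/2 ÷ 322 g/cup × 16 tbsp/cup ≈ 22 tbsp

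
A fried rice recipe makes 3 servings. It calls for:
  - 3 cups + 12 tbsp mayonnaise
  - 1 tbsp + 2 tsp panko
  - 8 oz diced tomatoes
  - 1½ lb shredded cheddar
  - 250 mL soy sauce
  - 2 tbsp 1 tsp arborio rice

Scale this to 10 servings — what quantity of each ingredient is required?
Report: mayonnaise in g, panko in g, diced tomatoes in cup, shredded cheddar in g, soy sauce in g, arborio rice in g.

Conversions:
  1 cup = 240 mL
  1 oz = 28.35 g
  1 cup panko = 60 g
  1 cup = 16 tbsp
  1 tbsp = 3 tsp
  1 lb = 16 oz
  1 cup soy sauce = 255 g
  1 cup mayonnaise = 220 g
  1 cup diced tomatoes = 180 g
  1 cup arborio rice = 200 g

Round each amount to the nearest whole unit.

Scaling factor: 10/3.
mayonnaise: (3 cup + 12 tbsp = 3.75 cup) × 10/3 × 220 g/cup = 2750 g
panko: (1 tbsp + 2 tsp = 5/3 tbsp) × 10/3 ÷ 16 tbsp/cup × 60 g/cup ≈ 21 g
diced tomatoes: 8 oz × 10/3 × 28.35 g/oz ÷ 180 g/cup ≈ 4 cup
shredded cheddar: 1.5 lb × 10/3 × 16 oz/lb × 28.35 g/oz = 2268 g
soy sauce: 250 mL × 10/3 ÷ 240 mL/cup × 255 g/cup ≈ 885 g
arborio rice: (2 tbsp + 1 tsp = 7/3 tbsp) × 10/3 ÷ 16 tbsp/cup × 200 g/cup ≈ 97 g

mayonnaise: 2750 g; panko: 21 g; diced tomatoes: 4 cup; shredded cheddar: 2268 g; soy sauce: 885 g; arborio rice: 97 g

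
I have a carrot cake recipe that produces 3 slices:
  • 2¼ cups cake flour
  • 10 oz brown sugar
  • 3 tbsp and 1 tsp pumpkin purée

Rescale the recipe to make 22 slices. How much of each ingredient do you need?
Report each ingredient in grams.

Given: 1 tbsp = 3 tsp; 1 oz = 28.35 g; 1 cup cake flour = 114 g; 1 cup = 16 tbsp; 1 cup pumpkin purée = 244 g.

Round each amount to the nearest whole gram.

Scaling factor: 22/3.
cake flour: 2.25 cup × 22/3 × 114 g/cup = 1881 g
brown sugar: 10 oz × 22/3 × 28.35 g/oz = 2079 g
pumpkin purée: (3 tbsp + 1 tsp = 10/3 tbsp) × 22/3 ÷ 16 tbsp/cup × 244 g/cup ≈ 373 g

cake flour: 1881 g; brown sugar: 2079 g; pumpkin purée: 373 g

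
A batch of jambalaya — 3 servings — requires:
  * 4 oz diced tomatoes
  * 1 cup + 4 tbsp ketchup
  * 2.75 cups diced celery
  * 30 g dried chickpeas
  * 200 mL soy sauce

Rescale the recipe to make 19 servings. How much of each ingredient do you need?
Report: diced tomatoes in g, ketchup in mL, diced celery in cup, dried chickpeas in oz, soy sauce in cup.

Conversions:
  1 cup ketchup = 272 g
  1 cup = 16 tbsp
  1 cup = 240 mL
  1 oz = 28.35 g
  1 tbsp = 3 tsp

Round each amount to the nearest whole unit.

Scaling factor: 19/3.
diced tomatoes: 4 oz × 19/3 × 28.35 g/oz ≈ 718 g
ketchup: (1 cup + 4 tbsp = 1.25 cup) × 19/3 × 240 mL/cup = 1900 mL
diced celery: 2.75 cup × 19/3 ≈ 17 cup
dried chickpeas: 30 g × 19/3 ÷ 28.35 g/oz ≈ 7 oz
soy sauce: 200 mL × 19/3 ÷ 240 mL/cup ≈ 5 cup

diced tomatoes: 718 g; ketchup: 1900 mL; diced celery: 17 cup; dried chickpeas: 7 oz; soy sauce: 5 cup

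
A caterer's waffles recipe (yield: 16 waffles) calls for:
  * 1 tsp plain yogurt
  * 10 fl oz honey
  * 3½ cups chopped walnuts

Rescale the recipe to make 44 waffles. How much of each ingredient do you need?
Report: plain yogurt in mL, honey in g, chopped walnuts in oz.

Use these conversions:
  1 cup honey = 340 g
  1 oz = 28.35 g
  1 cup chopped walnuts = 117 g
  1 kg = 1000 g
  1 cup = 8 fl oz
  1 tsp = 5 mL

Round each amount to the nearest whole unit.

Scaling factor: 44/16 = 11/4 = 2.75.
plain yogurt: 1 tsp × 11/4 × 5 mL/tsp ≈ 14 mL
honey: 10 fl oz × 11/4 ÷ 8 fl oz/cup × 340 g/cup ≈ 1169 g
chopped walnuts: 3.5 cup × 11/4 × 117 g/cup ÷ 28.35 g/oz ≈ 40 oz

plain yogurt: 14 mL; honey: 1169 g; chopped walnuts: 40 oz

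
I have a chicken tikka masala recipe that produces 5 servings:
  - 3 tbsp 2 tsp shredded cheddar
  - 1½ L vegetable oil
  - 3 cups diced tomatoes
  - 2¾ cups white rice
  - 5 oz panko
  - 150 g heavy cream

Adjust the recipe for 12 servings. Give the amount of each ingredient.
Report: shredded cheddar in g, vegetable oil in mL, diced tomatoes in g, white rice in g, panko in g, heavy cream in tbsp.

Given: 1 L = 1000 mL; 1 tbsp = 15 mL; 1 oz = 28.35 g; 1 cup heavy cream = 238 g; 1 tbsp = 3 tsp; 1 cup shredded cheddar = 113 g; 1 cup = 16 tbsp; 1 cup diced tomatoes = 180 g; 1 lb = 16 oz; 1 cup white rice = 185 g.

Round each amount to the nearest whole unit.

shredded cheddar: 62 g; vegetable oil: 3600 mL; diced tomatoes: 1296 g; white rice: 1221 g; panko: 340 g; heavy cream: 24 tbsp

Scaling factor: 12/5 = 2.4.
shredded cheddar: (3 tbsp + 2 tsp = 11/3 tbsp) × 12/5 ÷ 16 tbsp/cup × 113 g/cup ≈ 62 g
vegetable oil: 1.5 L × 12/5 × 1000 mL/L = 3600 mL
diced tomatoes: 3 cup × 12/5 × 180 g/cup = 1296 g
white rice: 2.75 cup × 12/5 × 185 g/cup = 1221 g
panko: 5 oz × 12/5 × 28.35 g/oz ≈ 340 g
heavy cream: 150 g × 12/5 ÷ 238 g/cup × 16 tbsp/cup ≈ 24 tbsp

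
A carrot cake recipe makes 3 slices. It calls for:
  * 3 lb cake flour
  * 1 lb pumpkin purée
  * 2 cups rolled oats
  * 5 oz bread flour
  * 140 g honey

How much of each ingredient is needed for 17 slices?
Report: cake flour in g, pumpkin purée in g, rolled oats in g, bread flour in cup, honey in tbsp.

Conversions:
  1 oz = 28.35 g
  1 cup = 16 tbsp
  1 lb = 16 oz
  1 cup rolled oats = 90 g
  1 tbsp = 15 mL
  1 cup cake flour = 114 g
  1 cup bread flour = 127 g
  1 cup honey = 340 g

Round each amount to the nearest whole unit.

cake flour: 7711 g; pumpkin purée: 2570 g; rolled oats: 1020 g; bread flour: 6 cup; honey: 37 tbsp

Scaling factor: 17/3.
cake flour: 3 lb × 17/3 × 16 oz/lb × 28.35 g/oz ≈ 7711 g
pumpkin purée: 1 lb × 17/3 × 16 oz/lb × 28.35 g/oz ≈ 2570 g
rolled oats: 2 cup × 17/3 × 90 g/cup = 1020 g
bread flour: 5 oz × 17/3 × 28.35 g/oz ÷ 127 g/cup ≈ 6 cup
honey: 140 g × 17/3 ÷ 340 g/cup × 16 tbsp/cup ≈ 37 tbsp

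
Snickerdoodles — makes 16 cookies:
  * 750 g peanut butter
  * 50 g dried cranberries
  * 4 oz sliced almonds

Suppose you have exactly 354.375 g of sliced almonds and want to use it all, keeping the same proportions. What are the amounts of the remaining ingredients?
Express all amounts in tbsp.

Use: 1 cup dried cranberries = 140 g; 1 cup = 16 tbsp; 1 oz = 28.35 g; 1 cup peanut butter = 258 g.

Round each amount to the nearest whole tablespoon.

The original recipe has 113.4 g of sliced almonds, so the scaling factor is 354.375 ÷ 113.4 = 25/8 = 3.125.
peanut butter: 750 g × 25/8 ÷ 258 g/cup × 16 tbsp/cup ≈ 145 tbsp
dried cranberries: 50 g × 25/8 ÷ 140 g/cup × 16 tbsp/cup ≈ 18 tbsp

peanut butter: 145 tbsp; dried cranberries: 18 tbsp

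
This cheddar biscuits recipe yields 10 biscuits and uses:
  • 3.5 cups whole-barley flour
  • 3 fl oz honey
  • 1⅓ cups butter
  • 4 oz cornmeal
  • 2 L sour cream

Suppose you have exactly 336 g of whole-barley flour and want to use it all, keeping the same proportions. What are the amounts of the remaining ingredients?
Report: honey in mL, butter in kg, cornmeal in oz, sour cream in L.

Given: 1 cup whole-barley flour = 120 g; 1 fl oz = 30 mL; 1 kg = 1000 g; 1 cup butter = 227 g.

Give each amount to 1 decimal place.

The original recipe has 420 g of whole-barley flour, so the scaling factor is 336 ÷ 420 = 4/5 = 0.8.
honey: 3 fl oz × 4/5 × 30 mL/fl oz = 72.0 mL
butter: 4/3 cup × 4/5 × 227 g/cup ÷ 1000 g/kg ≈ 0.2 kg
cornmeal: 4 oz × 4/5 = 3.2 oz
sour cream: 2 L × 4/5 = 1.6 L

honey: 72.0 mL; butter: 0.2 kg; cornmeal: 3.2 oz; sour cream: 1.6 L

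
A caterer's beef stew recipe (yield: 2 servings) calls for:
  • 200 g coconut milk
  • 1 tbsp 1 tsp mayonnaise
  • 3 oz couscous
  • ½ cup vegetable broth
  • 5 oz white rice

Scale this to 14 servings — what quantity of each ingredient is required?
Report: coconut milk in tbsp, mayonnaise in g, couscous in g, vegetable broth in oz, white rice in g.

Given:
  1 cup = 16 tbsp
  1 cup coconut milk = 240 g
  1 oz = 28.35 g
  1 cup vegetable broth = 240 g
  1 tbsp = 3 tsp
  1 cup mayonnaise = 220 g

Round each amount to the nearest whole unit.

Scaling factor: 14/2 = 7.
coconut milk: 200 g × 7 ÷ 240 g/cup × 16 tbsp/cup ≈ 93 tbsp
mayonnaise: (1 tbsp + 1 tsp = 4/3 tbsp) × 7 ÷ 16 tbsp/cup × 220 g/cup ≈ 128 g
couscous: 3 oz × 7 × 28.35 g/oz ≈ 595 g
vegetable broth: 0.5 cup × 7 × 240 g/cup ÷ 28.35 g/oz ≈ 30 oz
white rice: 5 oz × 7 × 28.35 g/oz ≈ 992 g

coconut milk: 93 tbsp; mayonnaise: 128 g; couscous: 595 g; vegetable broth: 30 oz; white rice: 992 g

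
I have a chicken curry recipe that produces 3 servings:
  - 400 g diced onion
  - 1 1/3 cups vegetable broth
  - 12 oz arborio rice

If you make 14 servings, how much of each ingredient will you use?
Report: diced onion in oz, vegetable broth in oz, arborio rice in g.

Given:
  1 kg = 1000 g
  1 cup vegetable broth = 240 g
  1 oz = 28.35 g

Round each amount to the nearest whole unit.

Scaling factor: 14/3.
diced onion: 400 g × 14/3 ÷ 28.35 g/oz ≈ 66 oz
vegetable broth: 4/3 cup × 14/3 × 240 g/cup ÷ 28.35 g/oz ≈ 53 oz
arborio rice: 12 oz × 14/3 × 28.35 g/oz ≈ 1588 g

diced onion: 66 oz; vegetable broth: 53 oz; arborio rice: 1588 g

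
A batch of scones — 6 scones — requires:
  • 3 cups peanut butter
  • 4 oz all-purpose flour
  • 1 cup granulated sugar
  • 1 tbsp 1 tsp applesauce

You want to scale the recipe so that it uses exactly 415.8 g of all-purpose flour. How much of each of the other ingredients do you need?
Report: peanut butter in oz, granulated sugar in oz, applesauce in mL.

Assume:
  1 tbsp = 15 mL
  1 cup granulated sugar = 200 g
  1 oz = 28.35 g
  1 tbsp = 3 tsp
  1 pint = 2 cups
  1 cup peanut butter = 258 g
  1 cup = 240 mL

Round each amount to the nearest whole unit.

The original recipe has 113.4 g of all-purpose flour, so the scaling factor is 415.8 ÷ 113.4 = 11/3.
peanut butter: 3 cup × 11/3 × 258 g/cup ÷ 28.35 g/oz ≈ 100 oz
granulated sugar: 1 cup × 11/3 × 200 g/cup ÷ 28.35 g/oz ≈ 26 oz
applesauce: (1 tbsp + 1 tsp = 4/3 tbsp) × 11/3 × 15 mL/tbsp ≈ 73 mL

peanut butter: 100 oz; granulated sugar: 26 oz; applesauce: 73 mL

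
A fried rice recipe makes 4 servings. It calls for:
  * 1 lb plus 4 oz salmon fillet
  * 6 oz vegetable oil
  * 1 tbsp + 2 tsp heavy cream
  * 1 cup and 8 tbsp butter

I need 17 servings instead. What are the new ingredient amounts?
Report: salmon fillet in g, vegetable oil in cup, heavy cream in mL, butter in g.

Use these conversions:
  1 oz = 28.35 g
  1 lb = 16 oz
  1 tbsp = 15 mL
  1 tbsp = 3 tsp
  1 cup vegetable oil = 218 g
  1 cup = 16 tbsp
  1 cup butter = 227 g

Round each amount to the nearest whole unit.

Scaling factor: 17/4 = 4.25.
salmon fillet: (1 lb + 4 oz = 1.25 lb) × 17/4 × 16 oz/lb × 28.35 g/oz ≈ 2410 g
vegetable oil: 6 oz × 17/4 × 28.35 g/oz ÷ 218 g/cup ≈ 3 cup
heavy cream: (1 tbsp + 2 tsp = 5/3 tbsp) × 17/4 × 15 mL/tbsp ≈ 106 mL
butter: (1 cup + 8 tbsp = 1.5 cup) × 17/4 × 227 g/cup ≈ 1447 g

salmon fillet: 2410 g; vegetable oil: 3 cup; heavy cream: 106 mL; butter: 1447 g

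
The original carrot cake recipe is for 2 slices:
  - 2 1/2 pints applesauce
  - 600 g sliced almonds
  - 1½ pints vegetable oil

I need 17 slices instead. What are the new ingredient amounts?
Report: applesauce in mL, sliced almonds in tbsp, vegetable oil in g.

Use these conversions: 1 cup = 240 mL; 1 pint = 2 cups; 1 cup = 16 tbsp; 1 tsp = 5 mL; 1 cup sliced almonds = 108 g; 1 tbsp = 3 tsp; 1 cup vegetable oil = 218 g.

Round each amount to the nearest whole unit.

Scaling factor: 17/2 = 8.5.
applesauce: 2.5 pint × 17/2 × 2 cup/pint × 240 mL/cup = 10200 mL
sliced almonds: 600 g × 17/2 ÷ 108 g/cup × 16 tbsp/cup ≈ 756 tbsp
vegetable oil: 1.5 pint × 17/2 × 2 cup/pint × 218 g/cup = 5559 g

applesauce: 10200 mL; sliced almonds: 756 tbsp; vegetable oil: 5559 g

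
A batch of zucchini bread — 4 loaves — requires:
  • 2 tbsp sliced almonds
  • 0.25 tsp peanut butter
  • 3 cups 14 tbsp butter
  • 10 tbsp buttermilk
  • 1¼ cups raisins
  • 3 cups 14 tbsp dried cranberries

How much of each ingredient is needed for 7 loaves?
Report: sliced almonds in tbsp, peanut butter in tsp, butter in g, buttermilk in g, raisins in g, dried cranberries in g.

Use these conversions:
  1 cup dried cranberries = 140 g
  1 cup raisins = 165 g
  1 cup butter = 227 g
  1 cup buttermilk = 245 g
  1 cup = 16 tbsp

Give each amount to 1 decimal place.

sliced almonds: 3.5 tbsp; peanut butter: 0.4 tsp; butter: 1539.3 g; buttermilk: 268.0 g; raisins: 360.9 g; dried cranberries: 949.4 g

Scaling factor: 7/4 = 1.75.
sliced almonds: 2 tbsp × 7/4 = 3.5 tbsp
peanut butter: 0.25 tsp × 7/4 ≈ 0.4 tsp
butter: (3 cup + 14 tbsp = 3.875 cup) × 7/4 × 227 g/cup ≈ 1539.3 g
buttermilk: 10 tbsp × 7/4 ÷ 16 tbsp/cup × 245 g/cup ≈ 268.0 g
raisins: 1.25 cup × 7/4 × 165 g/cup ≈ 360.9 g
dried cranberries: (3 cup + 14 tbsp = 3.875 cup) × 7/4 × 140 g/cup ≈ 949.4 g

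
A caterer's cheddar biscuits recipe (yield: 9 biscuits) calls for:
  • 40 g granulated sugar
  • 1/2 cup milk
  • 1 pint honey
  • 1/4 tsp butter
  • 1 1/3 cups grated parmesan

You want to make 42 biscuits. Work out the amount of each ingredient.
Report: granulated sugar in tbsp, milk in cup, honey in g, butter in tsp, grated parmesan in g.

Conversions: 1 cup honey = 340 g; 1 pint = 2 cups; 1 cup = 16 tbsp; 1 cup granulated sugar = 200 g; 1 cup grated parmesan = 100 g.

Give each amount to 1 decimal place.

Scaling factor: 42/9 = 14/3.
granulated sugar: 40 g × 14/3 ÷ 200 g/cup × 16 tbsp/cup ≈ 14.9 tbsp
milk: 0.5 cup × 14/3 ≈ 2.3 cup
honey: 1 pint × 14/3 × 2 cup/pint × 340 g/cup ≈ 3173.3 g
butter: 0.25 tsp × 14/3 ≈ 1.2 tsp
grated parmesan: 4/3 cup × 14/3 × 100 g/cup ≈ 622.2 g

granulated sugar: 14.9 tbsp; milk: 2.3 cup; honey: 3173.3 g; butter: 1.2 tsp; grated parmesan: 622.2 g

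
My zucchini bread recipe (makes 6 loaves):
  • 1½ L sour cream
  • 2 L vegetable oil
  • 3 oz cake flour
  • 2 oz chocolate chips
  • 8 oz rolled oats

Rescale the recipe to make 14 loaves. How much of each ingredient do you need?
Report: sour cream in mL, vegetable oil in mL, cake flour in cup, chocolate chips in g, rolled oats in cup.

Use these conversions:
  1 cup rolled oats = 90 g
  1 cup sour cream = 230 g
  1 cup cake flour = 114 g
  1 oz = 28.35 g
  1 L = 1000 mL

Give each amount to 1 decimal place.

Scaling factor: 14/6 = 7/3.
sour cream: 1.5 L × 7/3 × 1000 mL/L = 3500.0 mL
vegetable oil: 2 L × 7/3 × 1000 mL/L ≈ 4666.7 mL
cake flour: 3 oz × 7/3 × 28.35 g/oz ÷ 114 g/cup ≈ 1.7 cup
chocolate chips: 2 oz × 7/3 × 28.35 g/oz = 132.3 g
rolled oats: 8 oz × 7/3 × 28.35 g/oz ÷ 90 g/cup ≈ 5.9 cup

sour cream: 3500.0 mL; vegetable oil: 4666.7 mL; cake flour: 1.7 cup; chocolate chips: 132.3 g; rolled oats: 5.9 cup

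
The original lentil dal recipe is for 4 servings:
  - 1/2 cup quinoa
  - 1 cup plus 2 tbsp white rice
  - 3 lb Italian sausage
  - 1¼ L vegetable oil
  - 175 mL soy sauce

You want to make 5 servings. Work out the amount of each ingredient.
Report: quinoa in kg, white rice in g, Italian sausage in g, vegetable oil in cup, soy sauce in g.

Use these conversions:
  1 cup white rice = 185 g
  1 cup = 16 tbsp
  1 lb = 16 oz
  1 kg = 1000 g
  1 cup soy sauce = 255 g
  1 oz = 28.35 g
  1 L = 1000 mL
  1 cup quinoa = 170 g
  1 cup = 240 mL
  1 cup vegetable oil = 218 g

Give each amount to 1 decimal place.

quinoa: 0.1 kg; white rice: 260.2 g; Italian sausage: 1701.0 g; vegetable oil: 6.5 cup; soy sauce: 232.4 g

Scaling factor: 5/4 = 1.25.
quinoa: 0.5 cup × 5/4 × 170 g/cup ÷ 1000 g/kg ≈ 0.1 kg
white rice: (1 cup + 2 tbsp = 1.125 cup) × 5/4 × 185 g/cup ≈ 260.2 g
Italian sausage: 3 lb × 5/4 × 16 oz/lb × 28.35 g/oz = 1701.0 g
vegetable oil: 1.25 L × 5/4 × 1000 mL/L ÷ 240 mL/cup ≈ 6.5 cup
soy sauce: 175 mL × 5/4 ÷ 240 mL/cup × 255 g/cup ≈ 232.4 g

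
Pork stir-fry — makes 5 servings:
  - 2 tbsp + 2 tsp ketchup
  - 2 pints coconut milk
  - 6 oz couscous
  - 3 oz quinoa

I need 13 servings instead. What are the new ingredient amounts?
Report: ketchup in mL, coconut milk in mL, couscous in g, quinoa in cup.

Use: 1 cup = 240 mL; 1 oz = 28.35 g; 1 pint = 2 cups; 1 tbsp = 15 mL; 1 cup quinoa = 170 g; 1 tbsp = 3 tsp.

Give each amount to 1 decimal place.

ketchup: 104.0 mL; coconut milk: 2496.0 mL; couscous: 442.3 g; quinoa: 1.3 cup

Scaling factor: 13/5 = 2.6.
ketchup: (2 tbsp + 2 tsp = 8/3 tbsp) × 13/5 × 15 mL/tbsp = 104.0 mL
coconut milk: 2 pint × 13/5 × 2 cup/pint × 240 mL/cup = 2496.0 mL
couscous: 6 oz × 13/5 × 28.35 g/oz ≈ 442.3 g
quinoa: 3 oz × 13/5 × 28.35 g/oz ÷ 170 g/cup ≈ 1.3 cup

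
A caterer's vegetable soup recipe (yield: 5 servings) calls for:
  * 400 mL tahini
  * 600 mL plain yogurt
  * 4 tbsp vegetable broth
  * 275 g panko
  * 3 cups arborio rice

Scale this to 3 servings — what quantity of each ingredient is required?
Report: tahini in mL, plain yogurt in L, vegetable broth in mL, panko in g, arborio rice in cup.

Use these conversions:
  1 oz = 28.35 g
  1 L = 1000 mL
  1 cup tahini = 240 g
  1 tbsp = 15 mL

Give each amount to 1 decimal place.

Scaling factor: 3/5 = 0.6.
tahini: 400 mL × 3/5 = 240.0 mL
plain yogurt: 600 mL × 3/5 ÷ 1000 mL/L ≈ 0.4 L
vegetable broth: 4 tbsp × 3/5 × 15 mL/tbsp = 36.0 mL
panko: 275 g × 3/5 = 165.0 g
arborio rice: 3 cup × 3/5 = 1.8 cup

tahini: 240.0 mL; plain yogurt: 0.4 L; vegetable broth: 36.0 mL; panko: 165.0 g; arborio rice: 1.8 cup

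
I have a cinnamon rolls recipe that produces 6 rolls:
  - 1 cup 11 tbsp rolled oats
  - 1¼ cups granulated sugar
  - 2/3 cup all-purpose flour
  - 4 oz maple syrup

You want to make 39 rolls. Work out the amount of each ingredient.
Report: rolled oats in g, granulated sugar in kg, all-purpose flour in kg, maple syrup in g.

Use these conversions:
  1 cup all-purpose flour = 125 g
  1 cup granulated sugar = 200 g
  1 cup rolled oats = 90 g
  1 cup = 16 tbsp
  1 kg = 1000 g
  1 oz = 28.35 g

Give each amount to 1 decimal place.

rolled oats: 987.2 g; granulated sugar: 1.6 kg; all-purpose flour: 0.5 kg; maple syrup: 737.1 g

Scaling factor: 39/6 = 13/2 = 6.5.
rolled oats: (1 cup + 11 tbsp = 1.6875 cup) × 13/2 × 90 g/cup ≈ 987.2 g
granulated sugar: 1.25 cup × 13/2 × 200 g/cup ÷ 1000 g/kg ≈ 1.6 kg
all-purpose flour: 2/3 cup × 13/2 × 125 g/cup ÷ 1000 g/kg ≈ 0.5 kg
maple syrup: 4 oz × 13/2 × 28.35 g/oz = 737.1 g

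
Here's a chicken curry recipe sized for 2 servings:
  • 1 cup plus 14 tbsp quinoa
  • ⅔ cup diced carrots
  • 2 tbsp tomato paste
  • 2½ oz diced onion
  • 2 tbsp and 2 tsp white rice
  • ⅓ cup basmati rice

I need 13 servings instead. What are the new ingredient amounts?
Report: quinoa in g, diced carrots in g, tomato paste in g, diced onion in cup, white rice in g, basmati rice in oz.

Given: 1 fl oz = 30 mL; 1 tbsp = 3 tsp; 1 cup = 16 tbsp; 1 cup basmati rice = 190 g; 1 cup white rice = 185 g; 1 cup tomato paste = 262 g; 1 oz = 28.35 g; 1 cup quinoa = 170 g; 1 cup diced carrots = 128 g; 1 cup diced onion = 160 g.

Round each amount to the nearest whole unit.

Scaling factor: 13/2 = 6.5.
quinoa: (1 cup + 14 tbsp = 1.875 cup) × 13/2 × 170 g/cup ≈ 2072 g
diced carrots: 2/3 cup × 13/2 × 128 g/cup ≈ 555 g
tomato paste: 2 tbsp × 13/2 ÷ 16 tbsp/cup × 262 g/cup ≈ 213 g
diced onion: 2.5 oz × 13/2 × 28.35 g/oz ÷ 160 g/cup ≈ 3 cup
white rice: (2 tbsp + 2 tsp = 8/3 tbsp) × 13/2 ÷ 16 tbsp/cup × 185 g/cup ≈ 200 g
basmati rice: 1/3 cup × 13/2 × 190 g/cup ÷ 28.35 g/oz ≈ 15 oz

quinoa: 2072 g; diced carrots: 555 g; tomato paste: 213 g; diced onion: 3 cup; white rice: 200 g; basmati rice: 15 oz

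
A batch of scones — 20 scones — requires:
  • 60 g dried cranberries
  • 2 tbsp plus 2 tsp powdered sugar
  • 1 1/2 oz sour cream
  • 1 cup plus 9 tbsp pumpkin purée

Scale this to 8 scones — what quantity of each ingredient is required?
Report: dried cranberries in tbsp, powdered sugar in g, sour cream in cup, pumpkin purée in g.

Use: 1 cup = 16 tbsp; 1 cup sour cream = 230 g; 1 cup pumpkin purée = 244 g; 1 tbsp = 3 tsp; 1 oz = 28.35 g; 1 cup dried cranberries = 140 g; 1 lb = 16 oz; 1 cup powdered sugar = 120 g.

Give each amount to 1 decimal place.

Scaling factor: 8/20 = 2/5 = 0.4.
dried cranberries: 60 g × 2/5 ÷ 140 g/cup × 16 tbsp/cup ≈ 2.7 tbsp
powdered sugar: (2 tbsp + 2 tsp = 8/3 tbsp) × 2/5 ÷ 16 tbsp/cup × 120 g/cup = 8.0 g
sour cream: 1.5 oz × 2/5 × 28.35 g/oz ÷ 230 g/cup ≈ 0.1 cup
pumpkin purée: (1 cup + 9 tbsp = 1.5625 cup) × 2/5 × 244 g/cup = 152.5 g

dried cranberries: 2.7 tbsp; powdered sugar: 8.0 g; sour cream: 0.1 cup; pumpkin purée: 152.5 g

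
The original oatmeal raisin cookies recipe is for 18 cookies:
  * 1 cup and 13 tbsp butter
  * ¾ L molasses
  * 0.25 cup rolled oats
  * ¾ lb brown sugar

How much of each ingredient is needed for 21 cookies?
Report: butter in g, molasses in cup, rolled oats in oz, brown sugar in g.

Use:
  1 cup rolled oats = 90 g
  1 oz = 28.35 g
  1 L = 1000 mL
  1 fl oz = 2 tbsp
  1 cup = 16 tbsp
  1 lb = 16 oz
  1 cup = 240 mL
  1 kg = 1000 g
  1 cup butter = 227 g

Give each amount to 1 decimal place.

Scaling factor: 21/18 = 7/6.
butter: (1 cup + 13 tbsp = 1.8125 cup) × 7/6 × 227 g/cup ≈ 480.0 g
molasses: 0.75 L × 7/6 × 1000 mL/L ÷ 240 mL/cup ≈ 3.6 cup
rolled oats: 0.25 cup × 7/6 × 90 g/cup ÷ 28.35 g/oz ≈ 0.9 oz
brown sugar: 0.75 lb × 7/6 × 16 oz/lb × 28.35 g/oz = 396.9 g

butter: 480.0 g; molasses: 3.6 cup; rolled oats: 0.9 oz; brown sugar: 396.9 g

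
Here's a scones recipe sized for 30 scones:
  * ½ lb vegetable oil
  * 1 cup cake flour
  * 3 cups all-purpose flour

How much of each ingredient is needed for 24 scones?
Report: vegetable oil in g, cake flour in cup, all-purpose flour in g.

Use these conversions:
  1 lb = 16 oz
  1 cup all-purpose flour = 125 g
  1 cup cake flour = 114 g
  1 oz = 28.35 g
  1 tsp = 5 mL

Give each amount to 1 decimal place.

Scaling factor: 24/30 = 4/5 = 0.8.
vegetable oil: 0.5 lb × 4/5 × 16 oz/lb × 28.35 g/oz ≈ 181.4 g
cake flour: 1 cup × 4/5 = 0.8 cup
all-purpose flour: 3 cup × 4/5 × 125 g/cup = 300.0 g

vegetable oil: 181.4 g; cake flour: 0.8 cup; all-purpose flour: 300.0 g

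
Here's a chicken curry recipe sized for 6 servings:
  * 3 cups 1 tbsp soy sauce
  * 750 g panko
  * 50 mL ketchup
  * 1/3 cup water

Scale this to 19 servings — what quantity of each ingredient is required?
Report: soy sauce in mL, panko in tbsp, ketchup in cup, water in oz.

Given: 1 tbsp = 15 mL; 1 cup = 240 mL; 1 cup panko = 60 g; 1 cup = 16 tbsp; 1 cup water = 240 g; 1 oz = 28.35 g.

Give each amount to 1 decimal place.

soy sauce: 2327.5 mL; panko: 633.3 tbsp; ketchup: 0.7 cup; water: 8.9 oz

Scaling factor: 19/6.
soy sauce: (3 cup + 1 tbsp = 3.0625 cup) × 19/6 × 240 mL/cup = 2327.5 mL
panko: 750 g × 19/6 ÷ 60 g/cup × 16 tbsp/cup ≈ 633.3 tbsp
ketchup: 50 mL × 19/6 ÷ 240 mL/cup ≈ 0.7 cup
water: 1/3 cup × 19/6 × 240 g/cup ÷ 28.35 g/oz ≈ 8.9 oz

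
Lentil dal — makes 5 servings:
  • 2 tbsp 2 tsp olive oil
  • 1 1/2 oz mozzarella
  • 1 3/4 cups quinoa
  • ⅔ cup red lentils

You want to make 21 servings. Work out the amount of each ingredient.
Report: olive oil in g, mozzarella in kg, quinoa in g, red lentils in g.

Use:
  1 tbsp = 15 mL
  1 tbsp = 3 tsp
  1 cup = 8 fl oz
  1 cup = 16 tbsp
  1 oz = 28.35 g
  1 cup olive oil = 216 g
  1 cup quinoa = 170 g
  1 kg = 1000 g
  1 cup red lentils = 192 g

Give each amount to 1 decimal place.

olive oil: 151.2 g; mozzarella: 0.2 kg; quinoa: 1249.5 g; red lentils: 537.6 g

Scaling factor: 21/5 = 4.2.
olive oil: (2 tbsp + 2 tsp = 8/3 tbsp) × 21/5 ÷ 16 tbsp/cup × 216 g/cup = 151.2 g
mozzarella: 1.5 oz × 21/5 × 28.35 g/oz ÷ 1000 g/kg ≈ 0.2 kg
quinoa: 1.75 cup × 21/5 × 170 g/cup = 1249.5 g
red lentils: 2/3 cup × 21/5 × 192 g/cup = 537.6 g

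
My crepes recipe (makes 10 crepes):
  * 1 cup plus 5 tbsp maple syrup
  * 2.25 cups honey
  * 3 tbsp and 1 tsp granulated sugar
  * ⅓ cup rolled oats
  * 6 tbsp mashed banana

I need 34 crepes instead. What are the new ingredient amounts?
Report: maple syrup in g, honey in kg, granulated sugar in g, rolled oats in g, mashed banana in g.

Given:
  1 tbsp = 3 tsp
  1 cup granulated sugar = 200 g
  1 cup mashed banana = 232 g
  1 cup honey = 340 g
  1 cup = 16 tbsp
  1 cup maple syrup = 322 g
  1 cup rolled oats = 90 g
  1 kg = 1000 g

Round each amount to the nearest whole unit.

Scaling factor: 34/10 = 17/5 = 3.4.
maple syrup: (1 cup + 5 tbsp = 1.3125 cup) × 17/5 × 322 g/cup ≈ 1437 g
honey: 2.25 cup × 17/5 × 340 g/cup ÷ 1000 g/kg ≈ 3 kg
granulated sugar: (3 tbsp + 1 tsp = 10/3 tbsp) × 17/5 ÷ 16 tbsp/cup × 200 g/cup ≈ 142 g
rolled oats: 1/3 cup × 17/5 × 90 g/cup = 102 g
mashed banana: 6 tbsp × 17/5 ÷ 16 tbsp/cup × 232 g/cup ≈ 296 g

maple syrup: 1437 g; honey: 3 kg; granulated sugar: 142 g; rolled oats: 102 g; mashed banana: 296 g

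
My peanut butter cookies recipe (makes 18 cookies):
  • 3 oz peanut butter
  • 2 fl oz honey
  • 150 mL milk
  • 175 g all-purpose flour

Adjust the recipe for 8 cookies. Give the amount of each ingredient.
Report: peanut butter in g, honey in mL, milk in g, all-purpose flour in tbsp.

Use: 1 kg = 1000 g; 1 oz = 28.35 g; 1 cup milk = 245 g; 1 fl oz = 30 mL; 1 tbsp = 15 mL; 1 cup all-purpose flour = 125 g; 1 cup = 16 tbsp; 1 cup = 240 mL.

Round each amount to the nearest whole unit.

peanut butter: 38 g; honey: 27 mL; milk: 68 g; all-purpose flour: 10 tbsp

Scaling factor: 8/18 = 4/9.
peanut butter: 3 oz × 4/9 × 28.35 g/oz ≈ 38 g
honey: 2 fl oz × 4/9 × 30 mL/fl oz ≈ 27 mL
milk: 150 mL × 4/9 ÷ 240 mL/cup × 245 g/cup ≈ 68 g
all-purpose flour: 175 g × 4/9 ÷ 125 g/cup × 16 tbsp/cup ≈ 10 tbsp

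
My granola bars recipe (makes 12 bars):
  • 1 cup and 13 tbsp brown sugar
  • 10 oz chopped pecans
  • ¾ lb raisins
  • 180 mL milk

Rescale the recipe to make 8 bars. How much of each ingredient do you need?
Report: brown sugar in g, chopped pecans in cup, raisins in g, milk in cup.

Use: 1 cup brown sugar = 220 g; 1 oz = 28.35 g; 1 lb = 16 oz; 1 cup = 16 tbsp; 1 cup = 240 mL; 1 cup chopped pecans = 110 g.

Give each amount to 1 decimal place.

brown sugar: 265.8 g; chopped pecans: 1.7 cup; raisins: 226.8 g; milk: 0.5 cup

Scaling factor: 8/12 = 2/3.
brown sugar: (1 cup + 13 tbsp = 1.8125 cup) × 2/3 × 220 g/cup ≈ 265.8 g
chopped pecans: 10 oz × 2/3 × 28.35 g/oz ÷ 110 g/cup ≈ 1.7 cup
raisins: 0.75 lb × 2/3 × 16 oz/lb × 28.35 g/oz = 226.8 g
milk: 180 mL × 2/3 ÷ 240 mL/cup = 0.5 cup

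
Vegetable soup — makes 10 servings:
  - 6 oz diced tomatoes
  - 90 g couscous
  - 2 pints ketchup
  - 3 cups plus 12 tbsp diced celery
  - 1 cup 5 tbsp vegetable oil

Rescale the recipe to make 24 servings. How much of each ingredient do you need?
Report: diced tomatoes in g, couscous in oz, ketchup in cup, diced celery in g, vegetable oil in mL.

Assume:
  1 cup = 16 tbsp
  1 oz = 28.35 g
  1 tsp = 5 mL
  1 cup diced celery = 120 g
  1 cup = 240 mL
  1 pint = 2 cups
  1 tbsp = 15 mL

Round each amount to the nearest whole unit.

diced tomatoes: 408 g; couscous: 8 oz; ketchup: 10 cup; diced celery: 1080 g; vegetable oil: 756 mL

Scaling factor: 24/10 = 12/5 = 2.4.
diced tomatoes: 6 oz × 12/5 × 28.35 g/oz ≈ 408 g
couscous: 90 g × 12/5 ÷ 28.35 g/oz ≈ 8 oz
ketchup: 2 pint × 12/5 × 2 cup/pint ≈ 10 cup
diced celery: (3 cup + 12 tbsp = 3.75 cup) × 12/5 × 120 g/cup = 1080 g
vegetable oil: (1 cup + 5 tbsp = 1.3125 cup) × 12/5 × 240 mL/cup = 756 mL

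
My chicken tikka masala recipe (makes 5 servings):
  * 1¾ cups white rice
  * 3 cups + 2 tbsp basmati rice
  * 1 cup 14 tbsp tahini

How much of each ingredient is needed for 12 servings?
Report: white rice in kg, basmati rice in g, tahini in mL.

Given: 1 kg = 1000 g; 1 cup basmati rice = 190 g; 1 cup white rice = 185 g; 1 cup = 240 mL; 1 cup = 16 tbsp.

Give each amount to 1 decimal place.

Scaling factor: 12/5 = 2.4.
white rice: 1.75 cup × 12/5 × 185 g/cup ÷ 1000 g/kg ≈ 0.8 kg
basmati rice: (3 cup + 2 tbsp = 3.125 cup) × 12/5 × 190 g/cup = 1425.0 g
tahini: (1 cup + 14 tbsp = 1.875 cup) × 12/5 × 240 mL/cup = 1080.0 mL

white rice: 0.8 kg; basmati rice: 1425.0 g; tahini: 1080.0 mL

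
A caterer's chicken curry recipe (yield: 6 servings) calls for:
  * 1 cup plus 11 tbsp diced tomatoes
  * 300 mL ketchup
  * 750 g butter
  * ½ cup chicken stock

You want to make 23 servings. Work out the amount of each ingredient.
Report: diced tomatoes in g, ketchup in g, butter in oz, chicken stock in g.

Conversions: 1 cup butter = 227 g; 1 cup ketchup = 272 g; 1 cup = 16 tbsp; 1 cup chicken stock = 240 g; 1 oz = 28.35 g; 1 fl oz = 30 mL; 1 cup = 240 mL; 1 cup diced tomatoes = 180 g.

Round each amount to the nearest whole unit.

Scaling factor: 23/6.
diced tomatoes: (1 cup + 11 tbsp = 1.6875 cup) × 23/6 × 180 g/cup ≈ 1164 g
ketchup: 300 mL × 23/6 ÷ 240 mL/cup × 272 g/cup ≈ 1303 g
butter: 750 g × 23/6 ÷ 28.35 g/oz ≈ 101 oz
chicken stock: 0.5 cup × 23/6 × 240 g/cup = 460 g

diced tomatoes: 1164 g; ketchup: 1303 g; butter: 101 oz; chicken stock: 460 g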